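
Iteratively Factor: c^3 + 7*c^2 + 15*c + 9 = (c + 1)*(c^2 + 6*c + 9) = (c + 1)*(c + 3)*(c + 3)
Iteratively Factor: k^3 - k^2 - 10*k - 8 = (k - 4)*(k^2 + 3*k + 2) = (k - 4)*(k + 1)*(k + 2)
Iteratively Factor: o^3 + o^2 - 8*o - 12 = (o + 2)*(o^2 - o - 6) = (o - 3)*(o + 2)*(o + 2)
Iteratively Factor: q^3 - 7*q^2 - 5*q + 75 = (q + 3)*(q^2 - 10*q + 25) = (q - 5)*(q + 3)*(q - 5)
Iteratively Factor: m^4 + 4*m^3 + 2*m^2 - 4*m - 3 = (m + 1)*(m^3 + 3*m^2 - m - 3) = (m + 1)^2*(m^2 + 2*m - 3) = (m - 1)*(m + 1)^2*(m + 3)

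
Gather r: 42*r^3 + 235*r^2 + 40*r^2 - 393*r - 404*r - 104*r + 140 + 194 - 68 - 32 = 42*r^3 + 275*r^2 - 901*r + 234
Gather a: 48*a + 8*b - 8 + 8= 48*a + 8*b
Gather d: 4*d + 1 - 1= 4*d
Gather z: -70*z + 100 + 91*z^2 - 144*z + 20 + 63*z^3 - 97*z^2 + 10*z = 63*z^3 - 6*z^2 - 204*z + 120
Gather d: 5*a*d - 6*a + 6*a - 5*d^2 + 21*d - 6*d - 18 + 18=-5*d^2 + d*(5*a + 15)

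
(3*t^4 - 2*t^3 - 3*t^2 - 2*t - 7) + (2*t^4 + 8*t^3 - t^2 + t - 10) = 5*t^4 + 6*t^3 - 4*t^2 - t - 17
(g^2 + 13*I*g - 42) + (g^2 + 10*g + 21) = 2*g^2 + 10*g + 13*I*g - 21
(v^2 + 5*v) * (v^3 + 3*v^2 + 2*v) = v^5 + 8*v^4 + 17*v^3 + 10*v^2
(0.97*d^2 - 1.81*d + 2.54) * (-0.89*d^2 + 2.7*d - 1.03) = -0.8633*d^4 + 4.2299*d^3 - 8.1467*d^2 + 8.7223*d - 2.6162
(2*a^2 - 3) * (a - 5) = 2*a^3 - 10*a^2 - 3*a + 15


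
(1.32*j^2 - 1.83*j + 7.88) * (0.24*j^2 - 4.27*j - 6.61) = 0.3168*j^4 - 6.0756*j^3 + 0.980099999999998*j^2 - 21.5513*j - 52.0868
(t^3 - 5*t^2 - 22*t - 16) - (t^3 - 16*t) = -5*t^2 - 6*t - 16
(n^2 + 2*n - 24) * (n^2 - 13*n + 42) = n^4 - 11*n^3 - 8*n^2 + 396*n - 1008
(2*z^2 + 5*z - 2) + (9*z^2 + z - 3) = 11*z^2 + 6*z - 5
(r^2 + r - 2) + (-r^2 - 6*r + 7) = 5 - 5*r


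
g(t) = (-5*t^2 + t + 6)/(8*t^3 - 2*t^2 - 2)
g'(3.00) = 0.04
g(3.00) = -0.18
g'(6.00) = 0.02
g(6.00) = -0.10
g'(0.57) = -15.97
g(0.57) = -4.23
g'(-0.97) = -1.03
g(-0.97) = -0.03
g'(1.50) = -0.25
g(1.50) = -0.18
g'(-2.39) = 0.04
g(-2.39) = 0.20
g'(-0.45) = -4.83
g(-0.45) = -1.45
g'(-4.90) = 0.02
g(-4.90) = 0.12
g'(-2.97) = 0.04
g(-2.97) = 0.18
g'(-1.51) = -0.11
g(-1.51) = 0.20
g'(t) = (1 - 10*t)/(8*t^3 - 2*t^2 - 2) + (-24*t^2 + 4*t)*(-5*t^2 + t + 6)/(8*t^3 - 2*t^2 - 2)^2 = (-t*(6*t - 1)*(-5*t^2 + t + 6) + (10*t - 1)*(-4*t^3 + t^2 + 1)/2)/(-4*t^3 + t^2 + 1)^2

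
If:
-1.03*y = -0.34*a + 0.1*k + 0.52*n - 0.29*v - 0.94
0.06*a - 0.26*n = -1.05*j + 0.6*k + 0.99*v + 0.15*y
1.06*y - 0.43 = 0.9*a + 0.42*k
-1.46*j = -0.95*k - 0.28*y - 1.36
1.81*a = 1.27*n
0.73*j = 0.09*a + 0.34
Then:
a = 0.88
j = 0.57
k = -0.80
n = 1.26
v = 0.69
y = 0.84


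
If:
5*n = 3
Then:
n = 3/5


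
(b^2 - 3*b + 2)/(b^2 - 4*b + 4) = (b - 1)/(b - 2)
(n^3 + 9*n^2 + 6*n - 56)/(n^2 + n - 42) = (n^2 + 2*n - 8)/(n - 6)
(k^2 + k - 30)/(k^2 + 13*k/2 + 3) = 2*(k - 5)/(2*k + 1)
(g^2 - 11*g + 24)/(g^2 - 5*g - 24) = (g - 3)/(g + 3)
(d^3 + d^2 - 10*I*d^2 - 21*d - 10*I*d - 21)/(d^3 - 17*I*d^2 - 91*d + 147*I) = (d + 1)/(d - 7*I)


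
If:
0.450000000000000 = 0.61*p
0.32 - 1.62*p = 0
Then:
No Solution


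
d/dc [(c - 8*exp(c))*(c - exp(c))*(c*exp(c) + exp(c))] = ((1 - exp(c))*(c + 1)*(c - 8*exp(c)) - (c + 1)*(c - exp(c))*(8*exp(c) - 1) + (c + 2)*(c - 8*exp(c))*(c - exp(c)))*exp(c)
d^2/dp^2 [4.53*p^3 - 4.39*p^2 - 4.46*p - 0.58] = 27.18*p - 8.78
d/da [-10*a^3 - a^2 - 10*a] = -30*a^2 - 2*a - 10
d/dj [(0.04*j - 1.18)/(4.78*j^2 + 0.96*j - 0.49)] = (-0.1912*j^2 + 11.2808*j + 1.1132)/(22.8484*j^4 + 9.1776*j^3 - 3.7628*j^2 - 0.9408*j + 0.2401)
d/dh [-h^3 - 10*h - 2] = -3*h^2 - 10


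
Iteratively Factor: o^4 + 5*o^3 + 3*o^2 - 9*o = (o + 3)*(o^3 + 2*o^2 - 3*o) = (o + 3)^2*(o^2 - o) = o*(o + 3)^2*(o - 1)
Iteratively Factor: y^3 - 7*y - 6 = (y + 1)*(y^2 - y - 6) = (y - 3)*(y + 1)*(y + 2)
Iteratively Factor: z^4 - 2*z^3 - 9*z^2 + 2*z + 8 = (z - 4)*(z^3 + 2*z^2 - z - 2) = (z - 4)*(z + 2)*(z^2 - 1) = (z - 4)*(z + 1)*(z + 2)*(z - 1)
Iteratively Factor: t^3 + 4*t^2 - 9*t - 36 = (t + 4)*(t^2 - 9) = (t - 3)*(t + 4)*(t + 3)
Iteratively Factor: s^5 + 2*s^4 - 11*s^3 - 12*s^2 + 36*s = (s - 2)*(s^4 + 4*s^3 - 3*s^2 - 18*s) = (s - 2)*(s + 3)*(s^3 + s^2 - 6*s) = (s - 2)^2*(s + 3)*(s^2 + 3*s) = (s - 2)^2*(s + 3)^2*(s)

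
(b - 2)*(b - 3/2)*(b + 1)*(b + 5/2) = b^4 - 27*b^2/4 + 7*b/4 + 15/2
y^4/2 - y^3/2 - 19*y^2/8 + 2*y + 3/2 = (y/2 + 1/4)*(y - 2)*(y - 3/2)*(y + 2)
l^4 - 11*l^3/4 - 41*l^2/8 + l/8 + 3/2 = (l - 4)*(l - 1/2)*(l + 3/4)*(l + 1)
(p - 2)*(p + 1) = p^2 - p - 2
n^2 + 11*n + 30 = (n + 5)*(n + 6)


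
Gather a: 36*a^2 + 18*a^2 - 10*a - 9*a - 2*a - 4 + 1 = 54*a^2 - 21*a - 3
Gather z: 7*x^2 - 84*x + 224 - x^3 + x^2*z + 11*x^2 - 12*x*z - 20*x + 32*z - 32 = -x^3 + 18*x^2 - 104*x + z*(x^2 - 12*x + 32) + 192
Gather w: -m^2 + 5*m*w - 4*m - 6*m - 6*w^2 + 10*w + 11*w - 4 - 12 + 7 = -m^2 - 10*m - 6*w^2 + w*(5*m + 21) - 9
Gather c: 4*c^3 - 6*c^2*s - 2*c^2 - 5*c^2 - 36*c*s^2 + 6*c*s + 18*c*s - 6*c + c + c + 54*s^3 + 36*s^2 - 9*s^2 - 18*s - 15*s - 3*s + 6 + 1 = 4*c^3 + c^2*(-6*s - 7) + c*(-36*s^2 + 24*s - 4) + 54*s^3 + 27*s^2 - 36*s + 7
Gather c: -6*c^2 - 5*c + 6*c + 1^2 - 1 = -6*c^2 + c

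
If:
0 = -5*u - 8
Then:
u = -8/5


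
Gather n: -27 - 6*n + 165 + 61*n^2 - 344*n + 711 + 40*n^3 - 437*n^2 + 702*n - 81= 40*n^3 - 376*n^2 + 352*n + 768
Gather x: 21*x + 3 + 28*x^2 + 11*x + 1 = 28*x^2 + 32*x + 4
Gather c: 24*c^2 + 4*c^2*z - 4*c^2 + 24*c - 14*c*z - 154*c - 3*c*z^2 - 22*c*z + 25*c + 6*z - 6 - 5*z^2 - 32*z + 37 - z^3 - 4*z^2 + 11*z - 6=c^2*(4*z + 20) + c*(-3*z^2 - 36*z - 105) - z^3 - 9*z^2 - 15*z + 25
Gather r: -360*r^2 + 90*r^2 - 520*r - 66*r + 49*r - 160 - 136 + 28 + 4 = -270*r^2 - 537*r - 264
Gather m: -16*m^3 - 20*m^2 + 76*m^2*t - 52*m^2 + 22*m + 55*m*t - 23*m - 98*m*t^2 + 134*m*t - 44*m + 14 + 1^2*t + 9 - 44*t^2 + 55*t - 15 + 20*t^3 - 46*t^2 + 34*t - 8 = -16*m^3 + m^2*(76*t - 72) + m*(-98*t^2 + 189*t - 45) + 20*t^3 - 90*t^2 + 90*t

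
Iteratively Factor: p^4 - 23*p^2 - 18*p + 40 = (p - 1)*(p^3 + p^2 - 22*p - 40) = (p - 5)*(p - 1)*(p^2 + 6*p + 8) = (p - 5)*(p - 1)*(p + 2)*(p + 4)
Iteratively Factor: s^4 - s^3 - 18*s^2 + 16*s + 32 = (s - 2)*(s^3 + s^2 - 16*s - 16) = (s - 4)*(s - 2)*(s^2 + 5*s + 4) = (s - 4)*(s - 2)*(s + 1)*(s + 4)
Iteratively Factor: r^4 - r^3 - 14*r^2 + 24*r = (r - 2)*(r^3 + r^2 - 12*r) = (r - 3)*(r - 2)*(r^2 + 4*r) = (r - 3)*(r - 2)*(r + 4)*(r)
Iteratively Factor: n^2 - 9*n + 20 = (n - 4)*(n - 5)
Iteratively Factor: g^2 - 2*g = (g)*(g - 2)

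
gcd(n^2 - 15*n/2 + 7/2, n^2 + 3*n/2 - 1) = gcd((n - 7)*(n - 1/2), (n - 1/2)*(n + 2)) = n - 1/2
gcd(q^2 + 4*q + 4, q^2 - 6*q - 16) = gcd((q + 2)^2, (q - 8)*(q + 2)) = q + 2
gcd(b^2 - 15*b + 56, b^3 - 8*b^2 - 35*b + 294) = b - 7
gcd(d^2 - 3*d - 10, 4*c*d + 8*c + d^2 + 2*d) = d + 2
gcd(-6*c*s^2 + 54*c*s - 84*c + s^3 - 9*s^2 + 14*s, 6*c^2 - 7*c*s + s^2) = -6*c + s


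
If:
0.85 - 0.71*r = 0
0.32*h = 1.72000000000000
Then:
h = 5.38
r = 1.20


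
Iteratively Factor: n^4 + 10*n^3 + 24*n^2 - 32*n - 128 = (n + 4)*(n^3 + 6*n^2 - 32) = (n - 2)*(n + 4)*(n^2 + 8*n + 16) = (n - 2)*(n + 4)^2*(n + 4)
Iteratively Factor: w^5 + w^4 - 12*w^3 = (w)*(w^4 + w^3 - 12*w^2) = w^2*(w^3 + w^2 - 12*w) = w^2*(w + 4)*(w^2 - 3*w) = w^3*(w + 4)*(w - 3)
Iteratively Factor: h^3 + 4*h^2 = (h)*(h^2 + 4*h) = h^2*(h + 4)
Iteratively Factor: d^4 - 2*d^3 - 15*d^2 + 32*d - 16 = (d + 4)*(d^3 - 6*d^2 + 9*d - 4) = (d - 4)*(d + 4)*(d^2 - 2*d + 1) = (d - 4)*(d - 1)*(d + 4)*(d - 1)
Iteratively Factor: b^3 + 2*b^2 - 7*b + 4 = (b + 4)*(b^2 - 2*b + 1) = (b - 1)*(b + 4)*(b - 1)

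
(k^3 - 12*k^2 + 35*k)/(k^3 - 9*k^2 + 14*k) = (k - 5)/(k - 2)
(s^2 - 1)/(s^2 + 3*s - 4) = (s + 1)/(s + 4)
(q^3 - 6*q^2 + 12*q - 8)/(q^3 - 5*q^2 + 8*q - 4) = (q - 2)/(q - 1)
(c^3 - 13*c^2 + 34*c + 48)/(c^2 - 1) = (c^2 - 14*c + 48)/(c - 1)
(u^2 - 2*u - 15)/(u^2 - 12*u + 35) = (u + 3)/(u - 7)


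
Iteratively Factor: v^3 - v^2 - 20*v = (v)*(v^2 - v - 20) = v*(v + 4)*(v - 5)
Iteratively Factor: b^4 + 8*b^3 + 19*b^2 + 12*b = (b + 3)*(b^3 + 5*b^2 + 4*b) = (b + 3)*(b + 4)*(b^2 + b) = (b + 1)*(b + 3)*(b + 4)*(b)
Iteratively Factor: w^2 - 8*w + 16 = (w - 4)*(w - 4)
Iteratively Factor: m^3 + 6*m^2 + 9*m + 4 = (m + 4)*(m^2 + 2*m + 1) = (m + 1)*(m + 4)*(m + 1)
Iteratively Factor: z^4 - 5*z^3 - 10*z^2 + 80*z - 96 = (z - 2)*(z^3 - 3*z^2 - 16*z + 48) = (z - 3)*(z - 2)*(z^2 - 16) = (z - 3)*(z - 2)*(z + 4)*(z - 4)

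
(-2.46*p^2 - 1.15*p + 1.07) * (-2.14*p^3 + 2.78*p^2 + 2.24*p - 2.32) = 5.2644*p^5 - 4.3778*p^4 - 10.9972*p^3 + 6.1058*p^2 + 5.0648*p - 2.4824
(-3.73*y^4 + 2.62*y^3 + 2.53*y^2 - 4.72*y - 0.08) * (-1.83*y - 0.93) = 6.8259*y^5 - 1.3257*y^4 - 7.0665*y^3 + 6.2847*y^2 + 4.536*y + 0.0744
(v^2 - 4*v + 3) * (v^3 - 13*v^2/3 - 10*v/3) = v^5 - 25*v^4/3 + 17*v^3 + v^2/3 - 10*v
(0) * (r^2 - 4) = 0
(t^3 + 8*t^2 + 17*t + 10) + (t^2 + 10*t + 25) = t^3 + 9*t^2 + 27*t + 35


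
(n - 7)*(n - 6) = n^2 - 13*n + 42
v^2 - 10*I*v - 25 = (v - 5*I)^2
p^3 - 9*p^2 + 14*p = p*(p - 7)*(p - 2)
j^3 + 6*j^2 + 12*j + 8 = (j + 2)^3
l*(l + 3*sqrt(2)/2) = l^2 + 3*sqrt(2)*l/2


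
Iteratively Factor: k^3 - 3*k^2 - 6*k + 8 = (k + 2)*(k^2 - 5*k + 4) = (k - 1)*(k + 2)*(k - 4)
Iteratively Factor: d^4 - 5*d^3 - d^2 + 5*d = (d - 1)*(d^3 - 4*d^2 - 5*d) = (d - 1)*(d + 1)*(d^2 - 5*d) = d*(d - 1)*(d + 1)*(d - 5)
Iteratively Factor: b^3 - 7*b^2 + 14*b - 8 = (b - 2)*(b^2 - 5*b + 4) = (b - 2)*(b - 1)*(b - 4)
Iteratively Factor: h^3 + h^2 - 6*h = (h + 3)*(h^2 - 2*h) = (h - 2)*(h + 3)*(h)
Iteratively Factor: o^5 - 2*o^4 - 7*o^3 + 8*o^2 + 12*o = (o - 2)*(o^4 - 7*o^2 - 6*o) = (o - 2)*(o + 2)*(o^3 - 2*o^2 - 3*o) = (o - 2)*(o + 1)*(o + 2)*(o^2 - 3*o) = o*(o - 2)*(o + 1)*(o + 2)*(o - 3)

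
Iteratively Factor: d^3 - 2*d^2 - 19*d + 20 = (d + 4)*(d^2 - 6*d + 5) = (d - 1)*(d + 4)*(d - 5)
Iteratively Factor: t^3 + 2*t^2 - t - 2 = (t - 1)*(t^2 + 3*t + 2) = (t - 1)*(t + 2)*(t + 1)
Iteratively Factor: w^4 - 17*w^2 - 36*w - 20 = (w + 2)*(w^3 - 2*w^2 - 13*w - 10) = (w + 1)*(w + 2)*(w^2 - 3*w - 10) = (w - 5)*(w + 1)*(w + 2)*(w + 2)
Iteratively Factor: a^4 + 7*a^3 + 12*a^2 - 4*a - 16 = (a + 2)*(a^3 + 5*a^2 + 2*a - 8) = (a + 2)*(a + 4)*(a^2 + a - 2) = (a + 2)^2*(a + 4)*(a - 1)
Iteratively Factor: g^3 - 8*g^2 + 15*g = (g)*(g^2 - 8*g + 15) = g*(g - 3)*(g - 5)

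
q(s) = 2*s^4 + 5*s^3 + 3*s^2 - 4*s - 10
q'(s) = 8*s^3 + 15*s^2 + 6*s - 4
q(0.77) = -8.32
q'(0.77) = 13.17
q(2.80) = 235.01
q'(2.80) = 306.02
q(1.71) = 34.03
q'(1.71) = 90.12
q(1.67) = 30.53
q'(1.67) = 85.11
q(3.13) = 352.15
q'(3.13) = 407.05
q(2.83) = 244.32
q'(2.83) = 314.43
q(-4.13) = 287.34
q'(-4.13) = -336.49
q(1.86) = 49.05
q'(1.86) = 110.53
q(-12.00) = 33302.00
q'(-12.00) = -11740.00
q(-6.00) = 1634.00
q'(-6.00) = -1228.00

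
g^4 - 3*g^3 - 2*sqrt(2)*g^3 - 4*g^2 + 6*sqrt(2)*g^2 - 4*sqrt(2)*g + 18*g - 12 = (g - 2)*(g - 1)*(g - 3*sqrt(2))*(g + sqrt(2))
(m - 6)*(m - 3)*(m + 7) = m^3 - 2*m^2 - 45*m + 126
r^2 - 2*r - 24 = (r - 6)*(r + 4)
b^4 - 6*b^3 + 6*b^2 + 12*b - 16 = (b - 4)*(b - 2)*(b - sqrt(2))*(b + sqrt(2))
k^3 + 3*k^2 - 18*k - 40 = (k - 4)*(k + 2)*(k + 5)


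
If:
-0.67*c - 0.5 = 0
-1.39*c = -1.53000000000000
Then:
No Solution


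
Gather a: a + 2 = a + 2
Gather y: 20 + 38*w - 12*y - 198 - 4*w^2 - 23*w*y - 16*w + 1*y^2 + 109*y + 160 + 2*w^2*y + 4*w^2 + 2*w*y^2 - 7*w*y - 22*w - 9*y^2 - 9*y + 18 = y^2*(2*w - 8) + y*(2*w^2 - 30*w + 88)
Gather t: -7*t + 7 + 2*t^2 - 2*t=2*t^2 - 9*t + 7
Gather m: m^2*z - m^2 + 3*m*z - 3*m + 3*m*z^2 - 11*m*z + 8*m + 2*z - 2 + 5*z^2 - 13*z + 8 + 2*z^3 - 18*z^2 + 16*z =m^2*(z - 1) + m*(3*z^2 - 8*z + 5) + 2*z^3 - 13*z^2 + 5*z + 6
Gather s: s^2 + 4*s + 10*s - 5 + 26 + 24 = s^2 + 14*s + 45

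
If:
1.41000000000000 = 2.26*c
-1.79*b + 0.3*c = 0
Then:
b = 0.10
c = 0.62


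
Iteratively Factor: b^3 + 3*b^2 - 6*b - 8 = (b + 4)*(b^2 - b - 2) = (b - 2)*(b + 4)*(b + 1)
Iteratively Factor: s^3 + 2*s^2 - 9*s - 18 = (s - 3)*(s^2 + 5*s + 6) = (s - 3)*(s + 3)*(s + 2)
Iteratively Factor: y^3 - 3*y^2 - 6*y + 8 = (y - 1)*(y^2 - 2*y - 8) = (y - 4)*(y - 1)*(y + 2)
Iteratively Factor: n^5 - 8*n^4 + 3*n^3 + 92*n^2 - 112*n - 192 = (n - 4)*(n^4 - 4*n^3 - 13*n^2 + 40*n + 48) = (n - 4)*(n + 3)*(n^3 - 7*n^2 + 8*n + 16) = (n - 4)^2*(n + 3)*(n^2 - 3*n - 4) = (n - 4)^2*(n + 1)*(n + 3)*(n - 4)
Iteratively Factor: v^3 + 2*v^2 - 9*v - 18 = (v + 2)*(v^2 - 9) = (v + 2)*(v + 3)*(v - 3)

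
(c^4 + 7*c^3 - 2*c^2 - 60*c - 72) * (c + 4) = c^5 + 11*c^4 + 26*c^3 - 68*c^2 - 312*c - 288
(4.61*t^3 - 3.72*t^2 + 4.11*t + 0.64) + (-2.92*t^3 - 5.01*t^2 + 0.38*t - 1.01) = 1.69*t^3 - 8.73*t^2 + 4.49*t - 0.37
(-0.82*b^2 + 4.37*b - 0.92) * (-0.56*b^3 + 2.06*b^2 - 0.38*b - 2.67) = 0.4592*b^5 - 4.1364*b^4 + 9.829*b^3 - 1.3664*b^2 - 11.3183*b + 2.4564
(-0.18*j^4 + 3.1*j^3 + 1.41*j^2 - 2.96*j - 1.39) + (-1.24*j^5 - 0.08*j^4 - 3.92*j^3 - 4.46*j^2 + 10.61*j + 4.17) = -1.24*j^5 - 0.26*j^4 - 0.82*j^3 - 3.05*j^2 + 7.65*j + 2.78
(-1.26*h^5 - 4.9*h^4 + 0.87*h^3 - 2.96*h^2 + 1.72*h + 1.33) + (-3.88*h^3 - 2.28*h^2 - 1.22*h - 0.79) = -1.26*h^5 - 4.9*h^4 - 3.01*h^3 - 5.24*h^2 + 0.5*h + 0.54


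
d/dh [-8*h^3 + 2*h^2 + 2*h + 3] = -24*h^2 + 4*h + 2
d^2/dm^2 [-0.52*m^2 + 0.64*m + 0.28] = -1.04000000000000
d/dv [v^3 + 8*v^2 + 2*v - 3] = 3*v^2 + 16*v + 2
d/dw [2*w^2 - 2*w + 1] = 4*w - 2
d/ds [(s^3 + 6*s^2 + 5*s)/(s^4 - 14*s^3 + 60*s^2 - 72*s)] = (-s^3 - 18*s^2 + 21*s + 122)/(s^5 - 22*s^4 + 184*s^3 - 720*s^2 + 1296*s - 864)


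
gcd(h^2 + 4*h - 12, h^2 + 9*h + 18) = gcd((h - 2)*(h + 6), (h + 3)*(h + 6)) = h + 6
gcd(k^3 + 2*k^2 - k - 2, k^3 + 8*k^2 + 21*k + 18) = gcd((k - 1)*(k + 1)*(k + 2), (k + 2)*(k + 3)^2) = k + 2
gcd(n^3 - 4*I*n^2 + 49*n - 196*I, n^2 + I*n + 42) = n + 7*I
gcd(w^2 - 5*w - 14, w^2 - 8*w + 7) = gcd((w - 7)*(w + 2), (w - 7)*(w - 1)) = w - 7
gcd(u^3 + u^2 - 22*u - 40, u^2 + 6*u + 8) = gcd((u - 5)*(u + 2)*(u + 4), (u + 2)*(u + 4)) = u^2 + 6*u + 8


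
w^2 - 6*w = w*(w - 6)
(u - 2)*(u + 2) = u^2 - 4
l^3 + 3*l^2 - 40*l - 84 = (l - 6)*(l + 2)*(l + 7)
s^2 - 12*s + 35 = (s - 7)*(s - 5)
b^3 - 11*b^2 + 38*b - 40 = (b - 5)*(b - 4)*(b - 2)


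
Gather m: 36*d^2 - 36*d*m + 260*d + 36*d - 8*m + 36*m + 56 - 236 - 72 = 36*d^2 + 296*d + m*(28 - 36*d) - 252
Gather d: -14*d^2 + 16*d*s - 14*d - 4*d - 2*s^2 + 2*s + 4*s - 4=-14*d^2 + d*(16*s - 18) - 2*s^2 + 6*s - 4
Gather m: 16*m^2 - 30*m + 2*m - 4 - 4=16*m^2 - 28*m - 8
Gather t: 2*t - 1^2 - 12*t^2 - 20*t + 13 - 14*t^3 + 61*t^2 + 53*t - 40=-14*t^3 + 49*t^2 + 35*t - 28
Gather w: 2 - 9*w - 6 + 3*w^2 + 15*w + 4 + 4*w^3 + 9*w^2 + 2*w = 4*w^3 + 12*w^2 + 8*w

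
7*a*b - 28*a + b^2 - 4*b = (7*a + b)*(b - 4)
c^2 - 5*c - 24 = (c - 8)*(c + 3)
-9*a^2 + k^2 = (-3*a + k)*(3*a + k)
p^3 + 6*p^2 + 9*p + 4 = (p + 1)^2*(p + 4)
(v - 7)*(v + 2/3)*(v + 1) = v^3 - 16*v^2/3 - 11*v - 14/3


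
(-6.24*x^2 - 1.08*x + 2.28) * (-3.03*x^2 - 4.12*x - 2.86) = 18.9072*x^4 + 28.9812*x^3 + 15.3876*x^2 - 6.3048*x - 6.5208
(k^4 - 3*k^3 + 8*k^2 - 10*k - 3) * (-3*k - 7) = -3*k^5 + 2*k^4 - 3*k^3 - 26*k^2 + 79*k + 21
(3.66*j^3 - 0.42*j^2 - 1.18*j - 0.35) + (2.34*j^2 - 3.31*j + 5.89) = 3.66*j^3 + 1.92*j^2 - 4.49*j + 5.54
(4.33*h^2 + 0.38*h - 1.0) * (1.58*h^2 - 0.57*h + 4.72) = 6.8414*h^4 - 1.8677*h^3 + 18.641*h^2 + 2.3636*h - 4.72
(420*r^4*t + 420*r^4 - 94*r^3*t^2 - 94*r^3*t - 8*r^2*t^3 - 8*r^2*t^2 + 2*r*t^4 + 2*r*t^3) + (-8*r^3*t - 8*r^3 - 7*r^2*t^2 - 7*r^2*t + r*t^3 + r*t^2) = 420*r^4*t + 420*r^4 - 94*r^3*t^2 - 102*r^3*t - 8*r^3 - 8*r^2*t^3 - 15*r^2*t^2 - 7*r^2*t + 2*r*t^4 + 3*r*t^3 + r*t^2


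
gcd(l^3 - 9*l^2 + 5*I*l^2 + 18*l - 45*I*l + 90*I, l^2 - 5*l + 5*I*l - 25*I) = l + 5*I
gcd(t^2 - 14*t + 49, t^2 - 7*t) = t - 7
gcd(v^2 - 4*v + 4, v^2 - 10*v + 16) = v - 2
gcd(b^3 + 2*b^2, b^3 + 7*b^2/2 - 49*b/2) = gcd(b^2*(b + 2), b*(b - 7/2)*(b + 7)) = b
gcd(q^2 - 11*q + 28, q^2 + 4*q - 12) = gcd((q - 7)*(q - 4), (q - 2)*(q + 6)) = 1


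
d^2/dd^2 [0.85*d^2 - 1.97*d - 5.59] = 1.70000000000000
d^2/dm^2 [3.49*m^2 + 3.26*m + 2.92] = 6.98000000000000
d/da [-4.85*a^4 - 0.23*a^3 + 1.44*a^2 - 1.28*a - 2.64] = -19.4*a^3 - 0.69*a^2 + 2.88*a - 1.28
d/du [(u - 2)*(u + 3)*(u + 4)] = 3*u^2 + 10*u - 2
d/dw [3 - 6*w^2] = -12*w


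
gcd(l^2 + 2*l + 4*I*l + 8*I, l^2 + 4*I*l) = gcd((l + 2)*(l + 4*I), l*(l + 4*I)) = l + 4*I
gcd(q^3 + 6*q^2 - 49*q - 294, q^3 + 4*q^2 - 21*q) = q + 7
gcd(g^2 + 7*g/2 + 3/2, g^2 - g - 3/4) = g + 1/2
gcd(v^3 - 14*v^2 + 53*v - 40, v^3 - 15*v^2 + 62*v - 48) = v^2 - 9*v + 8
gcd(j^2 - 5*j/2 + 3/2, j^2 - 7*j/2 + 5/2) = j - 1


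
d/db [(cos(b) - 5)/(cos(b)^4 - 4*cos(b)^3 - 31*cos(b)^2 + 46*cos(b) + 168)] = (3*sin(b)^4 - 35*sin(b)^2 + 289*cos(b) - 7*cos(3*b) - 366)*sin(b)/((cos(b) - 7)^2*(cos(b) - 3)^2*(cos(b) + 2)^2*(cos(b) + 4)^2)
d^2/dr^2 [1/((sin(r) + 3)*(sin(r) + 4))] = (-4*sin(r)^4 - 21*sin(r)^3 + 5*sin(r)^2 + 126*sin(r) + 74)/((sin(r) + 3)^3*(sin(r) + 4)^3)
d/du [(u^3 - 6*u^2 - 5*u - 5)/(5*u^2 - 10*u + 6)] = (5*u^4 - 20*u^3 + 103*u^2 - 22*u - 80)/(25*u^4 - 100*u^3 + 160*u^2 - 120*u + 36)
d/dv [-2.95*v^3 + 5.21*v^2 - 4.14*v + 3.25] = -8.85*v^2 + 10.42*v - 4.14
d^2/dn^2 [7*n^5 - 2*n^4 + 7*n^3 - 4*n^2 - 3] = 140*n^3 - 24*n^2 + 42*n - 8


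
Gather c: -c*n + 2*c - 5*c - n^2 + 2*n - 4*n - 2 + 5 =c*(-n - 3) - n^2 - 2*n + 3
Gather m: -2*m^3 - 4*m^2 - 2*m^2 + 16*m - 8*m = -2*m^3 - 6*m^2 + 8*m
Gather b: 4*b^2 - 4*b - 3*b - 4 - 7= 4*b^2 - 7*b - 11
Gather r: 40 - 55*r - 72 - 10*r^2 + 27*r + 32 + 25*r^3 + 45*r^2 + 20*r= 25*r^3 + 35*r^2 - 8*r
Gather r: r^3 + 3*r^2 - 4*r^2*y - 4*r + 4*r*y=r^3 + r^2*(3 - 4*y) + r*(4*y - 4)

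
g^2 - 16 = (g - 4)*(g + 4)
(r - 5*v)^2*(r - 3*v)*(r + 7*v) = r^4 - 6*r^3*v - 36*r^2*v^2 + 310*r*v^3 - 525*v^4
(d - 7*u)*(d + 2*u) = d^2 - 5*d*u - 14*u^2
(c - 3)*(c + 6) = c^2 + 3*c - 18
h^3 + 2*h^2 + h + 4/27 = (h + 1/3)^2*(h + 4/3)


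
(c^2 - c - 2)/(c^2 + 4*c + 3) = (c - 2)/(c + 3)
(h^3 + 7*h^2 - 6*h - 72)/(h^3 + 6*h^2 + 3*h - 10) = (h^3 + 7*h^2 - 6*h - 72)/(h^3 + 6*h^2 + 3*h - 10)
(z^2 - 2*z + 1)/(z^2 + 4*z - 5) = (z - 1)/(z + 5)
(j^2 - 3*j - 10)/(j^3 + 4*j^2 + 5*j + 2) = (j - 5)/(j^2 + 2*j + 1)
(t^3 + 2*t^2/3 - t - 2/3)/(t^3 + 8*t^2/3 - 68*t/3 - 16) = (t^2 - 1)/(t^2 + 2*t - 24)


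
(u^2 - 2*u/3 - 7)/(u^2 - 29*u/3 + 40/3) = (3*u^2 - 2*u - 21)/(3*u^2 - 29*u + 40)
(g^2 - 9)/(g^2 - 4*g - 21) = (g - 3)/(g - 7)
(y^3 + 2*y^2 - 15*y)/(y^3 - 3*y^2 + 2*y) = (y^2 + 2*y - 15)/(y^2 - 3*y + 2)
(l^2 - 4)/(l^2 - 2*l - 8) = (l - 2)/(l - 4)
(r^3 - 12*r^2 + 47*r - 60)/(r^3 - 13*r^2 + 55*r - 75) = (r - 4)/(r - 5)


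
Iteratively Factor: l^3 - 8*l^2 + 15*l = (l)*(l^2 - 8*l + 15) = l*(l - 5)*(l - 3)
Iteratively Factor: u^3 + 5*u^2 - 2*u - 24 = (u - 2)*(u^2 + 7*u + 12) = (u - 2)*(u + 3)*(u + 4)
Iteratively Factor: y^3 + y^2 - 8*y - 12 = (y + 2)*(y^2 - y - 6) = (y + 2)^2*(y - 3)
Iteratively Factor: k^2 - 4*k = (k)*(k - 4)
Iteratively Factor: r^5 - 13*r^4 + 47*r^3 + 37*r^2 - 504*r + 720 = (r - 5)*(r^4 - 8*r^3 + 7*r^2 + 72*r - 144) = (r - 5)*(r + 3)*(r^3 - 11*r^2 + 40*r - 48) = (r - 5)*(r - 3)*(r + 3)*(r^2 - 8*r + 16) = (r - 5)*(r - 4)*(r - 3)*(r + 3)*(r - 4)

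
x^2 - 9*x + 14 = (x - 7)*(x - 2)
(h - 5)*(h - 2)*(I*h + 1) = I*h^3 + h^2 - 7*I*h^2 - 7*h + 10*I*h + 10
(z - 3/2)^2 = z^2 - 3*z + 9/4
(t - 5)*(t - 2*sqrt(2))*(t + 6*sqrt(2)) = t^3 - 5*t^2 + 4*sqrt(2)*t^2 - 20*sqrt(2)*t - 24*t + 120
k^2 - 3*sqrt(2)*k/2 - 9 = (k - 3*sqrt(2))*(k + 3*sqrt(2)/2)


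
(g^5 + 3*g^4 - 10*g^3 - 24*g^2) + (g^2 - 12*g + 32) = g^5 + 3*g^4 - 10*g^3 - 23*g^2 - 12*g + 32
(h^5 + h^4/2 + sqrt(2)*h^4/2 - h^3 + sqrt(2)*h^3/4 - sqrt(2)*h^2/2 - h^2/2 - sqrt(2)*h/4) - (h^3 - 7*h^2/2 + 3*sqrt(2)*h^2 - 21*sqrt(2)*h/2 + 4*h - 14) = h^5 + h^4/2 + sqrt(2)*h^4/2 - 2*h^3 + sqrt(2)*h^3/4 - 7*sqrt(2)*h^2/2 + 3*h^2 - 4*h + 41*sqrt(2)*h/4 + 14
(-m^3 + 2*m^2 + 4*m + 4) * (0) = 0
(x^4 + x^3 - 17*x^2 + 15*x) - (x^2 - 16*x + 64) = x^4 + x^3 - 18*x^2 + 31*x - 64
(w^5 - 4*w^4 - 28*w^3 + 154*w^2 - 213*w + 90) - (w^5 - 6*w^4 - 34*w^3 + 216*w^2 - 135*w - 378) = 2*w^4 + 6*w^3 - 62*w^2 - 78*w + 468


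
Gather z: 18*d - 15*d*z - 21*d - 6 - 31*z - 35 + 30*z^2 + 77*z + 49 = -3*d + 30*z^2 + z*(46 - 15*d) + 8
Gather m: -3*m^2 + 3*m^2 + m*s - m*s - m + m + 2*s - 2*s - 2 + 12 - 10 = 0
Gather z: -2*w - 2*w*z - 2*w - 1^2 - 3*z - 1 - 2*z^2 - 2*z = -4*w - 2*z^2 + z*(-2*w - 5) - 2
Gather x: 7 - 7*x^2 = 7 - 7*x^2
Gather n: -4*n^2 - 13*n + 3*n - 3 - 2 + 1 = -4*n^2 - 10*n - 4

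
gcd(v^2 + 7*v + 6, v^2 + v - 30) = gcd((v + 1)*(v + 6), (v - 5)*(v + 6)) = v + 6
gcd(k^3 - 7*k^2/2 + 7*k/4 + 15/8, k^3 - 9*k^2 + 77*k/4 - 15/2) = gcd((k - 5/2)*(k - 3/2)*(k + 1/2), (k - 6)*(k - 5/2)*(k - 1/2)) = k - 5/2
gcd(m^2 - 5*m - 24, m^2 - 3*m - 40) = m - 8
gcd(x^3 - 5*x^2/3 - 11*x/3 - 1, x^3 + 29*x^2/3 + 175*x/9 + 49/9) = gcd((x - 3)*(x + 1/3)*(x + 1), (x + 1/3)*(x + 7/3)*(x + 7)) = x + 1/3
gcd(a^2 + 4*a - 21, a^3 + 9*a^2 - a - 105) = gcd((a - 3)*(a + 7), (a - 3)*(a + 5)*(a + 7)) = a^2 + 4*a - 21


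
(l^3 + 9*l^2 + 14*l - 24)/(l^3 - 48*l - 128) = (l^2 + 5*l - 6)/(l^2 - 4*l - 32)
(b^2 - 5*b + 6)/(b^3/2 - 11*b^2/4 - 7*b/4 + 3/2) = 4*(b^2 - 5*b + 6)/(2*b^3 - 11*b^2 - 7*b + 6)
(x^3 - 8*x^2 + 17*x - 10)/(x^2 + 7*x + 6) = (x^3 - 8*x^2 + 17*x - 10)/(x^2 + 7*x + 6)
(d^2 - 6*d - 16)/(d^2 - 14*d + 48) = (d + 2)/(d - 6)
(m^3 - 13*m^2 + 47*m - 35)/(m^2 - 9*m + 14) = (m^2 - 6*m + 5)/(m - 2)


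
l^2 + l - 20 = (l - 4)*(l + 5)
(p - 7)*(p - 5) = p^2 - 12*p + 35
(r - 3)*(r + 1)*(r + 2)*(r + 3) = r^4 + 3*r^3 - 7*r^2 - 27*r - 18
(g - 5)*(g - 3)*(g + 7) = g^3 - g^2 - 41*g + 105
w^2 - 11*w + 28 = (w - 7)*(w - 4)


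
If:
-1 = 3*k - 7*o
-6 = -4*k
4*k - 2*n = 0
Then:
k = 3/2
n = 3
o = 11/14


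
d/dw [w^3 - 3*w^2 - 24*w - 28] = 3*w^2 - 6*w - 24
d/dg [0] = 0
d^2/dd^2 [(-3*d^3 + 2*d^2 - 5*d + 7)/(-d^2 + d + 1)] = 6*(3*d^3 - 6*d^2 + 15*d - 7)/(d^6 - 3*d^5 + 5*d^3 - 3*d - 1)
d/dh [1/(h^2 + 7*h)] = (-2*h - 7)/(h^2*(h + 7)^2)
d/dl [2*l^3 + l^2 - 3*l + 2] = 6*l^2 + 2*l - 3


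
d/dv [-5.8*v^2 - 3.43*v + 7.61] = -11.6*v - 3.43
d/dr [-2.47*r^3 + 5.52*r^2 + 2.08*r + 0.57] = -7.41*r^2 + 11.04*r + 2.08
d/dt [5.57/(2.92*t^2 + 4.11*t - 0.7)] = (-32.5288*t - 22.8927)/(2.92*t^2 + 4.11*t - 0.7)^2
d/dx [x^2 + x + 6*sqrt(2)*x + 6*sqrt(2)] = 2*x + 1 + 6*sqrt(2)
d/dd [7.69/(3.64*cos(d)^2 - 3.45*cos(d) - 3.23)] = (55.9832*cos(d) - 26.5305)*sin(d)/(-3.64*cos(d)^2 + 3.45*cos(d) + 3.23)^2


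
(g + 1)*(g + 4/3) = g^2 + 7*g/3 + 4/3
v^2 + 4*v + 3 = (v + 1)*(v + 3)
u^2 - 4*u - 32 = (u - 8)*(u + 4)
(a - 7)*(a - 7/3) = a^2 - 28*a/3 + 49/3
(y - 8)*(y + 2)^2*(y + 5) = y^4 + y^3 - 48*y^2 - 172*y - 160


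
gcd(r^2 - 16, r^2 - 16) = r^2 - 16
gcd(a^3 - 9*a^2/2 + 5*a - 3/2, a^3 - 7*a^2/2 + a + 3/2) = a^2 - 4*a + 3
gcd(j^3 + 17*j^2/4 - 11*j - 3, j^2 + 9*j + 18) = j + 6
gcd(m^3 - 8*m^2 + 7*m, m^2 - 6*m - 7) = m - 7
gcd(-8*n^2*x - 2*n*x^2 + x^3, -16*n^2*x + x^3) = -4*n*x + x^2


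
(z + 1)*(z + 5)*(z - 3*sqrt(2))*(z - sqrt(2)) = z^4 - 4*sqrt(2)*z^3 + 6*z^3 - 24*sqrt(2)*z^2 + 11*z^2 - 20*sqrt(2)*z + 36*z + 30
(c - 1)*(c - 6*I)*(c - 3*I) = c^3 - c^2 - 9*I*c^2 - 18*c + 9*I*c + 18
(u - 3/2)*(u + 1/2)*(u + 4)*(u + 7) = u^4 + 10*u^3 + 65*u^2/4 - 145*u/4 - 21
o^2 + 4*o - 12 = (o - 2)*(o + 6)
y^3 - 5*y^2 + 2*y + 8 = (y - 4)*(y - 2)*(y + 1)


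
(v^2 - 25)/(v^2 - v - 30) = (v - 5)/(v - 6)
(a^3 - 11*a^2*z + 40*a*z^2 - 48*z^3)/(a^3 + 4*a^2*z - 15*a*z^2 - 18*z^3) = (a^2 - 8*a*z + 16*z^2)/(a^2 + 7*a*z + 6*z^2)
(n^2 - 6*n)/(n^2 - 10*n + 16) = n*(n - 6)/(n^2 - 10*n + 16)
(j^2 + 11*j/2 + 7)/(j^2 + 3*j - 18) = (j^2 + 11*j/2 + 7)/(j^2 + 3*j - 18)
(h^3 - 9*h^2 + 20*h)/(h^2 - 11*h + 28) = h*(h - 5)/(h - 7)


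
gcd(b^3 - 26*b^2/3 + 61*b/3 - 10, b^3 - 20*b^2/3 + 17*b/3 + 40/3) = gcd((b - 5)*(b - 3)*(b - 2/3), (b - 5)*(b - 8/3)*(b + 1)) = b - 5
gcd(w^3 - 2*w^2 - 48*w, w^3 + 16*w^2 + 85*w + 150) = w + 6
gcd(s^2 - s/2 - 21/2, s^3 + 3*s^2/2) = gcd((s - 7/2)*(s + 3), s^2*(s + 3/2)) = 1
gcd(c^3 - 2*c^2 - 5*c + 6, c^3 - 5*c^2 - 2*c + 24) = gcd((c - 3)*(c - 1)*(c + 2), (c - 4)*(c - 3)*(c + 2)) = c^2 - c - 6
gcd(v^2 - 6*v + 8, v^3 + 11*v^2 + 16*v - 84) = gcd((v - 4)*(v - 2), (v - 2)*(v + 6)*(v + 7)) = v - 2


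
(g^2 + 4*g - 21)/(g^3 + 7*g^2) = (g - 3)/g^2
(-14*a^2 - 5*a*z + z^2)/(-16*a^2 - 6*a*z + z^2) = (-7*a + z)/(-8*a + z)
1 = 1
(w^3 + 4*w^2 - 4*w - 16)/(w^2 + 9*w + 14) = (w^2 + 2*w - 8)/(w + 7)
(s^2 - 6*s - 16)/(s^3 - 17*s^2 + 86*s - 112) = (s + 2)/(s^2 - 9*s + 14)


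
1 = 1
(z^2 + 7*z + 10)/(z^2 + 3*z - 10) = (z + 2)/(z - 2)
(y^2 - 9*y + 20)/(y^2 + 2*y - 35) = (y - 4)/(y + 7)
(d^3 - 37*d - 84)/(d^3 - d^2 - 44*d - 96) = (d - 7)/(d - 8)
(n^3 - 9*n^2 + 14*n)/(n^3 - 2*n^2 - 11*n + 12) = n*(n^2 - 9*n + 14)/(n^3 - 2*n^2 - 11*n + 12)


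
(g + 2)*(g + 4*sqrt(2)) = g^2 + 2*g + 4*sqrt(2)*g + 8*sqrt(2)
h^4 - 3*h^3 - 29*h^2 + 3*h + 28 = (h - 7)*(h - 1)*(h + 1)*(h + 4)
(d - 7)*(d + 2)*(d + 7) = d^3 + 2*d^2 - 49*d - 98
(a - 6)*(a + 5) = a^2 - a - 30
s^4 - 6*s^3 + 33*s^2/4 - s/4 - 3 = (s - 4)*(s - 3/2)*(s - 1)*(s + 1/2)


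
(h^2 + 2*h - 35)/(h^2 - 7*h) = (h^2 + 2*h - 35)/(h*(h - 7))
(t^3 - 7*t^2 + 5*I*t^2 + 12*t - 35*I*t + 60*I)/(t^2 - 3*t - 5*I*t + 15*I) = (t^2 + t*(-4 + 5*I) - 20*I)/(t - 5*I)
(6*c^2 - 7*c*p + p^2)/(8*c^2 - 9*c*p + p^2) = (-6*c + p)/(-8*c + p)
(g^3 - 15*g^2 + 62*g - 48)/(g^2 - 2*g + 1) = (g^2 - 14*g + 48)/(g - 1)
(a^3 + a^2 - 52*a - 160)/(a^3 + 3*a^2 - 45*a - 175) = (a^2 - 4*a - 32)/(a^2 - 2*a - 35)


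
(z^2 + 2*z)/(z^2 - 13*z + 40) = z*(z + 2)/(z^2 - 13*z + 40)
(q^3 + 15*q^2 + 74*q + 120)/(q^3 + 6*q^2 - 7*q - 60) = (q + 6)/(q - 3)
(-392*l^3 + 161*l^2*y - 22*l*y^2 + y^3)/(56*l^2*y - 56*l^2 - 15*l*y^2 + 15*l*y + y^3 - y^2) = (-7*l + y)/(y - 1)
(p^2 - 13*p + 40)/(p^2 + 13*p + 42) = (p^2 - 13*p + 40)/(p^2 + 13*p + 42)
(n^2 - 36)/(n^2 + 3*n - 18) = (n - 6)/(n - 3)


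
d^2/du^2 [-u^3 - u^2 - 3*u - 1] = -6*u - 2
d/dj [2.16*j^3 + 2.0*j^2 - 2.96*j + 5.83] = 6.48*j^2 + 4.0*j - 2.96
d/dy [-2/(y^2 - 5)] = 4*y/(y^2 - 5)^2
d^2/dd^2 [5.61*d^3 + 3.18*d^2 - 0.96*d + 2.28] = 33.66*d + 6.36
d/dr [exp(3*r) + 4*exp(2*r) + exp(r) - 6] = (3*exp(2*r) + 8*exp(r) + 1)*exp(r)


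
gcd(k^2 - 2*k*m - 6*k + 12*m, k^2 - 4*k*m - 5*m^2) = 1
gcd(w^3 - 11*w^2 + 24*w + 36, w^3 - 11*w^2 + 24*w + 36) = w^3 - 11*w^2 + 24*w + 36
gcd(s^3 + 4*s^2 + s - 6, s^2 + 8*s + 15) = s + 3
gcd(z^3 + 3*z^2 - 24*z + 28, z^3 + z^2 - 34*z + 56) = z^2 + 5*z - 14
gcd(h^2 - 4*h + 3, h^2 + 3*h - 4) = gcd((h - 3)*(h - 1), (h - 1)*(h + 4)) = h - 1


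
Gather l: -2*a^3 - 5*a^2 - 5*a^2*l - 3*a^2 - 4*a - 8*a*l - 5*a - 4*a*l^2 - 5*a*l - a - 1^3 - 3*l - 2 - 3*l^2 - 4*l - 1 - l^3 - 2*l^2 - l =-2*a^3 - 8*a^2 - 10*a - l^3 + l^2*(-4*a - 5) + l*(-5*a^2 - 13*a - 8) - 4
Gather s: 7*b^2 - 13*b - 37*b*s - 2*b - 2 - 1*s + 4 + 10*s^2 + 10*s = 7*b^2 - 15*b + 10*s^2 + s*(9 - 37*b) + 2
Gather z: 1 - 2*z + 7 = 8 - 2*z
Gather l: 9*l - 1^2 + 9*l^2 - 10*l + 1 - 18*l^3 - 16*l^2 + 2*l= -18*l^3 - 7*l^2 + l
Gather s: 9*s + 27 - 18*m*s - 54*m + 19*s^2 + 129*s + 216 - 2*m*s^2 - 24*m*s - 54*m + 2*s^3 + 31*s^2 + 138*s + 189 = -108*m + 2*s^3 + s^2*(50 - 2*m) + s*(276 - 42*m) + 432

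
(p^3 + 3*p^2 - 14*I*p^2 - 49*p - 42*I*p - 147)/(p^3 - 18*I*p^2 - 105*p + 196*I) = (p + 3)/(p - 4*I)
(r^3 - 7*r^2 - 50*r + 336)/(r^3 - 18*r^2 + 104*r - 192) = (r + 7)/(r - 4)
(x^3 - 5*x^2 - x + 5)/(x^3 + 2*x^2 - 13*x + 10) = (x^2 - 4*x - 5)/(x^2 + 3*x - 10)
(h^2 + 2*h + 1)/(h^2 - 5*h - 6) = (h + 1)/(h - 6)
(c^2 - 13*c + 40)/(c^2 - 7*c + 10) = (c - 8)/(c - 2)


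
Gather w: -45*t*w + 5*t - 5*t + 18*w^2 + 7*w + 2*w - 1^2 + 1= 18*w^2 + w*(9 - 45*t)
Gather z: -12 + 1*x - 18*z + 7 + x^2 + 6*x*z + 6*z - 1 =x^2 + x + z*(6*x - 12) - 6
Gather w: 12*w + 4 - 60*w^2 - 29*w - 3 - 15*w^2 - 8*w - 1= -75*w^2 - 25*w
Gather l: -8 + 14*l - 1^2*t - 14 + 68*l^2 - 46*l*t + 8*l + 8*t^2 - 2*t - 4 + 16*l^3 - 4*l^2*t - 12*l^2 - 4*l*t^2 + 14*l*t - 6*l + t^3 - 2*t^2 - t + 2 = 16*l^3 + l^2*(56 - 4*t) + l*(-4*t^2 - 32*t + 16) + t^3 + 6*t^2 - 4*t - 24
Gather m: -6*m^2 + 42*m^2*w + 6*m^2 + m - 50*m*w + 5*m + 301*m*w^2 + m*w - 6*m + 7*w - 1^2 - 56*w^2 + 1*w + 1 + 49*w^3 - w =42*m^2*w + m*(301*w^2 - 49*w) + 49*w^3 - 56*w^2 + 7*w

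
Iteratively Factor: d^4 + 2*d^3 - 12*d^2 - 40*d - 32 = (d + 2)*(d^3 - 12*d - 16) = (d - 4)*(d + 2)*(d^2 + 4*d + 4) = (d - 4)*(d + 2)^2*(d + 2)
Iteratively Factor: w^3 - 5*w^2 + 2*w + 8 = (w + 1)*(w^2 - 6*w + 8) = (w - 4)*(w + 1)*(w - 2)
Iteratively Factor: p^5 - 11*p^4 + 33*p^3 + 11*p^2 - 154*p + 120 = (p + 2)*(p^4 - 13*p^3 + 59*p^2 - 107*p + 60) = (p - 5)*(p + 2)*(p^3 - 8*p^2 + 19*p - 12) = (p - 5)*(p - 1)*(p + 2)*(p^2 - 7*p + 12) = (p - 5)*(p - 3)*(p - 1)*(p + 2)*(p - 4)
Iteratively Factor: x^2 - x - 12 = (x - 4)*(x + 3)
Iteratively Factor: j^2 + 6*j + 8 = (j + 2)*(j + 4)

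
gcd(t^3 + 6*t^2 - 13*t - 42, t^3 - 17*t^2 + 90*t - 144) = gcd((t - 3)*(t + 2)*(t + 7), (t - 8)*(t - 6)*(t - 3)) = t - 3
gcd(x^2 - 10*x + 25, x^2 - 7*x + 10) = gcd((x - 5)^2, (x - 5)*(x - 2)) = x - 5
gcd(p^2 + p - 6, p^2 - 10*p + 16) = p - 2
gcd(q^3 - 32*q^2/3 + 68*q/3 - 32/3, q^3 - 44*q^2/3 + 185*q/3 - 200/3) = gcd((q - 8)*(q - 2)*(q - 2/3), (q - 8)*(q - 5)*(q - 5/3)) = q - 8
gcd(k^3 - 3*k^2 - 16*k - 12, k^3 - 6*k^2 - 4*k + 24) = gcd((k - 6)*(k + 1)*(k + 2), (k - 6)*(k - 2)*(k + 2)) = k^2 - 4*k - 12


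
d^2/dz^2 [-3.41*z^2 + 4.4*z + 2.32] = -6.82000000000000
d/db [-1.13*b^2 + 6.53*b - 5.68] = 6.53 - 2.26*b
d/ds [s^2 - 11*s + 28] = 2*s - 11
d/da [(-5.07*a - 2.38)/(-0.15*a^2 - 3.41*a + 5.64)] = (0.7605*a^2 + 17.2887*a - (0.3*a + 3.41)*(5.07*a + 2.38) - 28.5948)/(0.15*a^2 + 3.41*a - 5.64)^2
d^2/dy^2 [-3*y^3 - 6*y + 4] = -18*y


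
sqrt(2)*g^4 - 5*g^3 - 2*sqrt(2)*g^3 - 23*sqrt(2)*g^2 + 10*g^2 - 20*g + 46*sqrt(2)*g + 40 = (g - 2)*(g - 5*sqrt(2))*(g + 2*sqrt(2))*(sqrt(2)*g + 1)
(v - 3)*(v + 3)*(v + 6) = v^3 + 6*v^2 - 9*v - 54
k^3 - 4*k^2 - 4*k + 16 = (k - 4)*(k - 2)*(k + 2)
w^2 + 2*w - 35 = (w - 5)*(w + 7)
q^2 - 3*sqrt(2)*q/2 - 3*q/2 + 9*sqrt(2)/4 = (q - 3/2)*(q - 3*sqrt(2)/2)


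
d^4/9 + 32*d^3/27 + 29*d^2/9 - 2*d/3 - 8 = (d/3 + 1)^2*(d - 4/3)*(d + 6)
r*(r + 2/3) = r^2 + 2*r/3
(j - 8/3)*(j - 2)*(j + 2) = j^3 - 8*j^2/3 - 4*j + 32/3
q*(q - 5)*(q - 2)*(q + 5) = q^4 - 2*q^3 - 25*q^2 + 50*q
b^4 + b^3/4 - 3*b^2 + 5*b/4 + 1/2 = (b - 1)^2*(b + 1/4)*(b + 2)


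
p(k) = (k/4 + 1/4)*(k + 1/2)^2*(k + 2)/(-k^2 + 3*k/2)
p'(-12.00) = 4.66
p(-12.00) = -22.45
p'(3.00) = -0.29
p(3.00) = -13.61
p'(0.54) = 4.40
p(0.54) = 2.04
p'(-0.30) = -0.35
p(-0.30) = -0.02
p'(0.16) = -1.46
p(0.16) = 1.27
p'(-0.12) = -4.88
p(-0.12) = -0.31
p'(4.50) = -2.98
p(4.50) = -16.55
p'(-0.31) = -0.31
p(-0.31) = -0.02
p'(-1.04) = -0.03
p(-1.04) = 0.00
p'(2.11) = 13.23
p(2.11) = -16.91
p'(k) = (k/4 + 1/4)*(k + 1/2)^2*(k + 2)*(2*k - 3/2)/(-k^2 + 3*k/2)^2 + (k/4 + 1/4)*(k + 1/2)^2/(-k^2 + 3*k/2) + (k/4 + 1/4)*(k + 2)*(2*k + 1)/(-k^2 + 3*k/2) + (k + 1/2)^2*(k + 2)/(4*(-k^2 + 3*k/2))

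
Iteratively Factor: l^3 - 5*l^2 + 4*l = (l - 4)*(l^2 - l) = (l - 4)*(l - 1)*(l)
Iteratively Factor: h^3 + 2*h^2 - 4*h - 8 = (h - 2)*(h^2 + 4*h + 4) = (h - 2)*(h + 2)*(h + 2)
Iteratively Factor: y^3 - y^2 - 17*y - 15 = (y + 1)*(y^2 - 2*y - 15) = (y + 1)*(y + 3)*(y - 5)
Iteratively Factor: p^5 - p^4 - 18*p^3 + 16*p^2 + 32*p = (p - 2)*(p^4 + p^3 - 16*p^2 - 16*p) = (p - 4)*(p - 2)*(p^3 + 5*p^2 + 4*p) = p*(p - 4)*(p - 2)*(p^2 + 5*p + 4) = p*(p - 4)*(p - 2)*(p + 4)*(p + 1)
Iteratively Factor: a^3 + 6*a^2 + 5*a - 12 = (a + 4)*(a^2 + 2*a - 3) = (a + 3)*(a + 4)*(a - 1)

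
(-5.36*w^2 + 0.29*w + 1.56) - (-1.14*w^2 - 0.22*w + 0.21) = -4.22*w^2 + 0.51*w + 1.35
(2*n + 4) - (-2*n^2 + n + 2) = 2*n^2 + n + 2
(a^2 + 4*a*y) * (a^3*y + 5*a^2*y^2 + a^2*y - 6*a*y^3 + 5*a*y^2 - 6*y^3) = a^5*y + 9*a^4*y^2 + a^4*y + 14*a^3*y^3 + 9*a^3*y^2 - 24*a^2*y^4 + 14*a^2*y^3 - 24*a*y^4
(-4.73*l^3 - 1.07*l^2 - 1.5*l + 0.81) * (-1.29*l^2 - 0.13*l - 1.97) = 6.1017*l^5 + 1.9952*l^4 + 11.3922*l^3 + 1.258*l^2 + 2.8497*l - 1.5957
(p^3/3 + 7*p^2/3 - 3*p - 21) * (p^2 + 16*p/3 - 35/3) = p^5/3 + 37*p^4/9 + 50*p^3/9 - 578*p^2/9 - 77*p + 245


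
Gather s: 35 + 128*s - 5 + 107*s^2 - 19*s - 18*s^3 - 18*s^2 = -18*s^3 + 89*s^2 + 109*s + 30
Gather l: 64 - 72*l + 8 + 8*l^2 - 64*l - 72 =8*l^2 - 136*l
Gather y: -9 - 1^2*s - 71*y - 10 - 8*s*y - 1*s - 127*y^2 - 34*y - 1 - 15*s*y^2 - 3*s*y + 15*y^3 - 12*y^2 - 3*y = -2*s + 15*y^3 + y^2*(-15*s - 139) + y*(-11*s - 108) - 20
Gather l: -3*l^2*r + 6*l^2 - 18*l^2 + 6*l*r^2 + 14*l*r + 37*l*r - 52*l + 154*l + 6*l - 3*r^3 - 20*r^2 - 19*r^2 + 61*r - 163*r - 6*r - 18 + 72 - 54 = l^2*(-3*r - 12) + l*(6*r^2 + 51*r + 108) - 3*r^3 - 39*r^2 - 108*r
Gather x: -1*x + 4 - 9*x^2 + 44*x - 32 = -9*x^2 + 43*x - 28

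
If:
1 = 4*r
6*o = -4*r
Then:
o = -1/6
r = 1/4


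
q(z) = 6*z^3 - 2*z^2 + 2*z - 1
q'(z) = 18*z^2 - 4*z + 2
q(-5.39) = -1009.43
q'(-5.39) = 546.50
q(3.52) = 242.94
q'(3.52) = 210.95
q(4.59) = 546.26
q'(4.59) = 362.87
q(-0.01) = -1.02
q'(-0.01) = 2.04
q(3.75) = 294.78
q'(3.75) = 240.12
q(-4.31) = -527.15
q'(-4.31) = 353.61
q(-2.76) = -147.90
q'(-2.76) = 150.16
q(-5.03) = -825.24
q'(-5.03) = 477.54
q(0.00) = -1.00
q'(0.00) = 2.00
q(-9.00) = -4555.00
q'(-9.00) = 1496.00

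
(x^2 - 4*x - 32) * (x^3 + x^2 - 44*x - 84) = x^5 - 3*x^4 - 80*x^3 + 60*x^2 + 1744*x + 2688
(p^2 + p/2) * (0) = 0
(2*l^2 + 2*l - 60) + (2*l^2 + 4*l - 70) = 4*l^2 + 6*l - 130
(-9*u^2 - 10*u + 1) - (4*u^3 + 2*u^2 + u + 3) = -4*u^3 - 11*u^2 - 11*u - 2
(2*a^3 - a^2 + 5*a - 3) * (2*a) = 4*a^4 - 2*a^3 + 10*a^2 - 6*a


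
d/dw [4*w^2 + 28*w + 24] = 8*w + 28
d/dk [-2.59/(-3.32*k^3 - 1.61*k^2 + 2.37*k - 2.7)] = (-25.7964*k^2 - 8.3398*k + 6.1383)/(3.32*k^3 + 1.61*k^2 - 2.37*k + 2.7)^2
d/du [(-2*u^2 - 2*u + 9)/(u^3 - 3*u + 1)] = (-2*(2*u + 1)*(u^3 - 3*u + 1) + 3*(u^2 - 1)*(2*u^2 + 2*u - 9))/(u^3 - 3*u + 1)^2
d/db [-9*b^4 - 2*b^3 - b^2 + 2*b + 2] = -36*b^3 - 6*b^2 - 2*b + 2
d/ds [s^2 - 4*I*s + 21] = 2*s - 4*I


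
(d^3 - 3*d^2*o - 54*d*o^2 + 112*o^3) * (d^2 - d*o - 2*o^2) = d^5 - 4*d^4*o - 53*d^3*o^2 + 172*d^2*o^3 - 4*d*o^4 - 224*o^5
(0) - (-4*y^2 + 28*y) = 4*y^2 - 28*y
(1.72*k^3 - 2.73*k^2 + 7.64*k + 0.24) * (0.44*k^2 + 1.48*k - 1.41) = 0.7568*k^5 + 1.3444*k^4 - 3.104*k^3 + 15.2621*k^2 - 10.4172*k - 0.3384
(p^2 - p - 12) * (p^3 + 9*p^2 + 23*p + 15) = p^5 + 8*p^4 + 2*p^3 - 116*p^2 - 291*p - 180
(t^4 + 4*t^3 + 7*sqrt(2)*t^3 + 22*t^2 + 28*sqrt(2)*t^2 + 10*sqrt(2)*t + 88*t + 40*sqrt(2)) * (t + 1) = t^5 + 5*t^4 + 7*sqrt(2)*t^4 + 26*t^3 + 35*sqrt(2)*t^3 + 38*sqrt(2)*t^2 + 110*t^2 + 50*sqrt(2)*t + 88*t + 40*sqrt(2)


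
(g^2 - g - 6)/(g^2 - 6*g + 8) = (g^2 - g - 6)/(g^2 - 6*g + 8)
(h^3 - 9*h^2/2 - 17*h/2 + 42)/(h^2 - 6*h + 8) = (2*h^2 - h - 21)/(2*(h - 2))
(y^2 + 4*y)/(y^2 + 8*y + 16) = y/(y + 4)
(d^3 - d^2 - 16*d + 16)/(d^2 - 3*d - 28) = (d^2 - 5*d + 4)/(d - 7)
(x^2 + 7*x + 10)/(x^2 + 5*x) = (x + 2)/x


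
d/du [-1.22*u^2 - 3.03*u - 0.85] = -2.44*u - 3.03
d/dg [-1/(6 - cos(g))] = sin(g)/(cos(g) - 6)^2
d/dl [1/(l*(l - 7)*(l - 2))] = (-l*(l - 7) - l*(l - 2) - (l - 7)*(l - 2))/(l^2*(l - 7)^2*(l - 2)^2)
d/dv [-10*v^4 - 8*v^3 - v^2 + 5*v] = -40*v^3 - 24*v^2 - 2*v + 5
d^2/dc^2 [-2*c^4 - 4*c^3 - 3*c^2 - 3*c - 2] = -24*c^2 - 24*c - 6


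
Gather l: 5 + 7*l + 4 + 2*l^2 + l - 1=2*l^2 + 8*l + 8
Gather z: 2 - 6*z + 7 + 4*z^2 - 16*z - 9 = 4*z^2 - 22*z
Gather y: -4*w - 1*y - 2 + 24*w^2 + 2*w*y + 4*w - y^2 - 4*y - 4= 24*w^2 - y^2 + y*(2*w - 5) - 6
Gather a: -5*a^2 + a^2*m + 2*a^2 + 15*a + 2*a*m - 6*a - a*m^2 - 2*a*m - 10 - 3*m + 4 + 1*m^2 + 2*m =a^2*(m - 3) + a*(9 - m^2) + m^2 - m - 6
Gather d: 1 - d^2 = 1 - d^2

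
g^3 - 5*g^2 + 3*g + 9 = (g - 3)^2*(g + 1)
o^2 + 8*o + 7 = (o + 1)*(o + 7)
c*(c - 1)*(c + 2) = c^3 + c^2 - 2*c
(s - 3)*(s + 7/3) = s^2 - 2*s/3 - 7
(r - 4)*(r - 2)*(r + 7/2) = r^3 - 5*r^2/2 - 13*r + 28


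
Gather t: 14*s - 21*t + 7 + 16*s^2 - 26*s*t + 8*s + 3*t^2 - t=16*s^2 + 22*s + 3*t^2 + t*(-26*s - 22) + 7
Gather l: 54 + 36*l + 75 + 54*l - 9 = 90*l + 120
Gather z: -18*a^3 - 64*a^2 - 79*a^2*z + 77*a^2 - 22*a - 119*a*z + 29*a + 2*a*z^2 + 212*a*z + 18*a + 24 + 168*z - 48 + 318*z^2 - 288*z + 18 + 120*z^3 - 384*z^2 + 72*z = -18*a^3 + 13*a^2 + 25*a + 120*z^3 + z^2*(2*a - 66) + z*(-79*a^2 + 93*a - 48) - 6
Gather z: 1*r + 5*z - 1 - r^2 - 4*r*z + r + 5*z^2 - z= -r^2 + 2*r + 5*z^2 + z*(4 - 4*r) - 1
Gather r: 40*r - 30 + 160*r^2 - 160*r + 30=160*r^2 - 120*r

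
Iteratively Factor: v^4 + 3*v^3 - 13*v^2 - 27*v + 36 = (v + 4)*(v^3 - v^2 - 9*v + 9) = (v - 3)*(v + 4)*(v^2 + 2*v - 3) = (v - 3)*(v + 3)*(v + 4)*(v - 1)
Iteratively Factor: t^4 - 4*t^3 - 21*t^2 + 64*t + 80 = (t + 1)*(t^3 - 5*t^2 - 16*t + 80) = (t - 4)*(t + 1)*(t^2 - t - 20) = (t - 4)*(t + 1)*(t + 4)*(t - 5)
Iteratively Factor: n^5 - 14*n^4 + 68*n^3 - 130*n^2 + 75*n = (n - 1)*(n^4 - 13*n^3 + 55*n^2 - 75*n) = (n - 5)*(n - 1)*(n^3 - 8*n^2 + 15*n) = (n - 5)*(n - 3)*(n - 1)*(n^2 - 5*n) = n*(n - 5)*(n - 3)*(n - 1)*(n - 5)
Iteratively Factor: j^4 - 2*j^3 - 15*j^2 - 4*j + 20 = (j + 2)*(j^3 - 4*j^2 - 7*j + 10) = (j + 2)^2*(j^2 - 6*j + 5) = (j - 5)*(j + 2)^2*(j - 1)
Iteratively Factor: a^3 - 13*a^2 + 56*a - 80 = (a - 4)*(a^2 - 9*a + 20) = (a - 5)*(a - 4)*(a - 4)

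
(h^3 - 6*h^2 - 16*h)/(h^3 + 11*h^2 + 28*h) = (h^2 - 6*h - 16)/(h^2 + 11*h + 28)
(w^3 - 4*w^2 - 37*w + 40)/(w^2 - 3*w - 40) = w - 1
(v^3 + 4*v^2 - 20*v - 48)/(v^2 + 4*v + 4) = (v^2 + 2*v - 24)/(v + 2)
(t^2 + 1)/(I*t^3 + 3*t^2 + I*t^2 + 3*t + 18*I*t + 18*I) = I*(-t^2 - 1)/(t^3 + t^2*(1 - 3*I) + 3*t*(6 - I) + 18)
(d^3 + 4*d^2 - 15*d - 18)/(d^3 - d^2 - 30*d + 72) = (d + 1)/(d - 4)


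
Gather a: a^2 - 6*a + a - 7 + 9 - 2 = a^2 - 5*a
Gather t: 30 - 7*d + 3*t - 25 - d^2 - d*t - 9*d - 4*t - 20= -d^2 - 16*d + t*(-d - 1) - 15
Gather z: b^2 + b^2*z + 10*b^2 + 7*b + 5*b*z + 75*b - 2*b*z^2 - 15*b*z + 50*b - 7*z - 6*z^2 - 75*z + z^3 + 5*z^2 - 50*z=11*b^2 + 132*b + z^3 + z^2*(-2*b - 1) + z*(b^2 - 10*b - 132)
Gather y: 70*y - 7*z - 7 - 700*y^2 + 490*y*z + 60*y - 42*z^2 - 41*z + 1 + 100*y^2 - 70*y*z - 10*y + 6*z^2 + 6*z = -600*y^2 + y*(420*z + 120) - 36*z^2 - 42*z - 6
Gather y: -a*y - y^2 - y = -y^2 + y*(-a - 1)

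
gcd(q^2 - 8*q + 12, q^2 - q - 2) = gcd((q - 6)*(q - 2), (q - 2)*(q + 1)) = q - 2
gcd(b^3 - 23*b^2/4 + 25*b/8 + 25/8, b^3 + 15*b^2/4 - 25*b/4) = b - 5/4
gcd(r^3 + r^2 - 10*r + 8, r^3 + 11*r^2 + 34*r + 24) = r + 4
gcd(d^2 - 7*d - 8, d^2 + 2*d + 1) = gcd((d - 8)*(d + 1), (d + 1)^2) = d + 1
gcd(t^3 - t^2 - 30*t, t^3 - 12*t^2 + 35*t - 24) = 1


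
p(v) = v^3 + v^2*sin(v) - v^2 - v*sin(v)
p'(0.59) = -0.24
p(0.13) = -0.03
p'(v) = v^2*cos(v) + 3*v^2 + 2*v*sin(v) - v*cos(v) - 2*v - sin(v)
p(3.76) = 33.00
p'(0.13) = -0.42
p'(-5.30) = 103.73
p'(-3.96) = 35.03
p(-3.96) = -63.44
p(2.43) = 10.71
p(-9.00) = -847.09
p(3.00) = 18.85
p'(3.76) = 22.66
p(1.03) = 0.06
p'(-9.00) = 186.83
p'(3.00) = 15.77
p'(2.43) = 12.74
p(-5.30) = -149.18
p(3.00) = 18.85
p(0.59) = -0.28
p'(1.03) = 2.05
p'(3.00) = 15.77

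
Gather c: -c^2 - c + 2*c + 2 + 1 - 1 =-c^2 + c + 2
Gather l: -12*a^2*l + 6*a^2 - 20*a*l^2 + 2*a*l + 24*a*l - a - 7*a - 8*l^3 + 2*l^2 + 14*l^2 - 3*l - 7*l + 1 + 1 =6*a^2 - 8*a - 8*l^3 + l^2*(16 - 20*a) + l*(-12*a^2 + 26*a - 10) + 2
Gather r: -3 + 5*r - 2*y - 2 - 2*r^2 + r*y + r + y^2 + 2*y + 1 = -2*r^2 + r*(y + 6) + y^2 - 4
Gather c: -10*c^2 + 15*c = -10*c^2 + 15*c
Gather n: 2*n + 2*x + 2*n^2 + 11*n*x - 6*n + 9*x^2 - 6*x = 2*n^2 + n*(11*x - 4) + 9*x^2 - 4*x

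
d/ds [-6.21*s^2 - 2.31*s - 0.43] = -12.42*s - 2.31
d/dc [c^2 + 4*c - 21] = 2*c + 4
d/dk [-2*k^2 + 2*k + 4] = 2 - 4*k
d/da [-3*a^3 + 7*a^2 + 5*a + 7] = -9*a^2 + 14*a + 5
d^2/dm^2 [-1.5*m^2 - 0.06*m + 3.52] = -3.00000000000000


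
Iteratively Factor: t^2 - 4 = (t + 2)*(t - 2)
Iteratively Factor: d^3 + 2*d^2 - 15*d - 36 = (d - 4)*(d^2 + 6*d + 9) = (d - 4)*(d + 3)*(d + 3)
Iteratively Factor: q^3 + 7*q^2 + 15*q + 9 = (q + 3)*(q^2 + 4*q + 3) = (q + 3)^2*(q + 1)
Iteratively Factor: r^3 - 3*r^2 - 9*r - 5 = (r + 1)*(r^2 - 4*r - 5) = (r - 5)*(r + 1)*(r + 1)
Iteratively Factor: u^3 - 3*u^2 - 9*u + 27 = (u - 3)*(u^2 - 9) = (u - 3)*(u + 3)*(u - 3)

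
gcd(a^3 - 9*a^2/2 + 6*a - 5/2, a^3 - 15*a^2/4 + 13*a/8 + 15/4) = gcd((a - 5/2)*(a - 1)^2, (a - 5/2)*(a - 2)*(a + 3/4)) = a - 5/2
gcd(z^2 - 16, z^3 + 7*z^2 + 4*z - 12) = 1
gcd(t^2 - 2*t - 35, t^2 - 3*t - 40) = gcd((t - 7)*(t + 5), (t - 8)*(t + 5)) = t + 5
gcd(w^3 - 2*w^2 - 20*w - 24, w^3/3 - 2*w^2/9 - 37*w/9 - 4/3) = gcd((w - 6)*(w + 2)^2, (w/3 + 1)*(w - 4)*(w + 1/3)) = 1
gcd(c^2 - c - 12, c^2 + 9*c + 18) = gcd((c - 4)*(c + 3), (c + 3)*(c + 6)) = c + 3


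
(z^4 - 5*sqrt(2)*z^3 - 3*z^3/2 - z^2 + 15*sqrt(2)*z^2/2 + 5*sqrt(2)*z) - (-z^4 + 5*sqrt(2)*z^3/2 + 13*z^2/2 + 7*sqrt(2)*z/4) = 2*z^4 - 15*sqrt(2)*z^3/2 - 3*z^3/2 - 15*z^2/2 + 15*sqrt(2)*z^2/2 + 13*sqrt(2)*z/4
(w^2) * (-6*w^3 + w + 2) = -6*w^5 + w^3 + 2*w^2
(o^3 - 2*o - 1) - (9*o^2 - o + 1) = o^3 - 9*o^2 - o - 2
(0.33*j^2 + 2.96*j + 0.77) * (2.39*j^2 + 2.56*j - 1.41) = 0.7887*j^4 + 7.9192*j^3 + 8.9526*j^2 - 2.2024*j - 1.0857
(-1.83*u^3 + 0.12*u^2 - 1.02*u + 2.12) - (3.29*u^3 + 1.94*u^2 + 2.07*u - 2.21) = -5.12*u^3 - 1.82*u^2 - 3.09*u + 4.33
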